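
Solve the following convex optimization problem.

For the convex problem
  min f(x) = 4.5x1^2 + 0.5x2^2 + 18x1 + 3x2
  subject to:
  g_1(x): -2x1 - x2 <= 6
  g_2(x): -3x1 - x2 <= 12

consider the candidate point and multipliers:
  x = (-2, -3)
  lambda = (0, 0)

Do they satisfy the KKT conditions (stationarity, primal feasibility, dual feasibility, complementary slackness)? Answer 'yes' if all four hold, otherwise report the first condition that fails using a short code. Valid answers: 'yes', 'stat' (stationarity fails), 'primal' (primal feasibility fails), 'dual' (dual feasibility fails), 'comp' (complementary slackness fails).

Gradient of f: grad f(x) = Q x + c = (0, 0)
Constraint values g_i(x) = a_i^T x - b_i:
  g_1((-2, -3)) = 1
  g_2((-2, -3)) = -3
Stationarity residual: grad f(x) + sum_i lambda_i a_i = (0, 0)
  -> stationarity OK
Primal feasibility (all g_i <= 0): FAILS
Dual feasibility (all lambda_i >= 0): OK
Complementary slackness (lambda_i * g_i(x) = 0 for all i): OK

Verdict: the first failing condition is primal_feasibility -> primal.

primal


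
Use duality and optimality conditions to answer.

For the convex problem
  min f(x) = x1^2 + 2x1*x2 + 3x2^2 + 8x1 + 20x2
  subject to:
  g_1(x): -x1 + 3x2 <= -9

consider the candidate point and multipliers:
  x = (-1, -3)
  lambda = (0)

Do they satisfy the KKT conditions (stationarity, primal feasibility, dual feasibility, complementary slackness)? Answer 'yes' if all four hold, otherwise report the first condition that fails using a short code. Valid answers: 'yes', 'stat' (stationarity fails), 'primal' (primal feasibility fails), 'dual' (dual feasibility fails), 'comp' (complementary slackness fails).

Gradient of f: grad f(x) = Q x + c = (0, 0)
Constraint values g_i(x) = a_i^T x - b_i:
  g_1((-1, -3)) = 1
Stationarity residual: grad f(x) + sum_i lambda_i a_i = (0, 0)
  -> stationarity OK
Primal feasibility (all g_i <= 0): FAILS
Dual feasibility (all lambda_i >= 0): OK
Complementary slackness (lambda_i * g_i(x) = 0 for all i): OK

Verdict: the first failing condition is primal_feasibility -> primal.

primal


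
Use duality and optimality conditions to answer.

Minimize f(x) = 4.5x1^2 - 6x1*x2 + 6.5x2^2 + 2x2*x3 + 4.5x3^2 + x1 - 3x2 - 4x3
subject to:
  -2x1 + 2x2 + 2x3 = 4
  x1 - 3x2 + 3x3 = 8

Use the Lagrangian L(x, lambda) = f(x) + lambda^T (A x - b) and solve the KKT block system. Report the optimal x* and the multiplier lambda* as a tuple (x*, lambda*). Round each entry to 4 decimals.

Form the Lagrangian:
  L(x, lambda) = (1/2) x^T Q x + c^T x + lambda^T (A x - b)
Stationarity (grad_x L = 0): Q x + c + A^T lambda = 0.
Primal feasibility: A x = b.

This gives the KKT block system:
  [ Q   A^T ] [ x     ]   [-c ]
  [ A    0  ] [ lambda ] = [ b ]

Solving the linear system:
  x*      = (-0.7692, -0.8462, 2.0769)
  lambda* = (-1.9423, -3.0385)
  f(x*)   = 12.7692

x* = (-0.7692, -0.8462, 2.0769), lambda* = (-1.9423, -3.0385)


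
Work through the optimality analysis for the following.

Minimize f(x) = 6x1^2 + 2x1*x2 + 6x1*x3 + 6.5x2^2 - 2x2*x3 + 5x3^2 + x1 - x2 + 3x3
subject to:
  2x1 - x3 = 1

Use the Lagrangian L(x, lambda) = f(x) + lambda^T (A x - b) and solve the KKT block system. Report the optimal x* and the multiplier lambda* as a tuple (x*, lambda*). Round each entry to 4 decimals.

Form the Lagrangian:
  L(x, lambda) = (1/2) x^T Q x + c^T x + lambda^T (A x - b)
Stationarity (grad_x L = 0): Q x + c + A^T lambda = 0.
Primal feasibility: A x = b.

This gives the KKT block system:
  [ Q   A^T ] [ x     ]   [-c ]
  [ A    0  ] [ lambda ] = [ b ]

Solving the linear system:
  x*      = (0.249, -0.0386, -0.502)
  lambda* = (-0.4492)
  f(x*)   = -0.3847

x* = (0.249, -0.0386, -0.502), lambda* = (-0.4492)


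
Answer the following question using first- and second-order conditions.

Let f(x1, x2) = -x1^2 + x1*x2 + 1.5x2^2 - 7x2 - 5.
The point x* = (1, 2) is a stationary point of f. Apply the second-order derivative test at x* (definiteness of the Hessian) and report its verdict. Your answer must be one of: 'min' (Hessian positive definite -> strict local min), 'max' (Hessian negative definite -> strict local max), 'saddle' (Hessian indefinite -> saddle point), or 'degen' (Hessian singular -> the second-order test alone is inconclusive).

Compute the Hessian H = grad^2 f:
  H = [[-2, 1], [1, 3]]
Verify stationarity: grad f(x*) = H x* + g = (0, 0).
Eigenvalues of H: -2.1926, 3.1926.
Eigenvalues have mixed signs, so H is indefinite -> x* is a saddle point.

saddle


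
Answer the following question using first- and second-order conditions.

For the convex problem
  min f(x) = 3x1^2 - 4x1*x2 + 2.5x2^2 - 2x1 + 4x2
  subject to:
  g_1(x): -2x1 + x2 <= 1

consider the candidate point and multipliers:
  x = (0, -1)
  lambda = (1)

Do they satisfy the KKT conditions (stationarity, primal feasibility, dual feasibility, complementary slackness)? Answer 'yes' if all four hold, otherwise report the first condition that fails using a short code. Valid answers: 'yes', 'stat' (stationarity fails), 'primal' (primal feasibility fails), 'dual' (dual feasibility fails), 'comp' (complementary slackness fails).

Gradient of f: grad f(x) = Q x + c = (2, -1)
Constraint values g_i(x) = a_i^T x - b_i:
  g_1((0, -1)) = -2
Stationarity residual: grad f(x) + sum_i lambda_i a_i = (0, 0)
  -> stationarity OK
Primal feasibility (all g_i <= 0): OK
Dual feasibility (all lambda_i >= 0): OK
Complementary slackness (lambda_i * g_i(x) = 0 for all i): FAILS

Verdict: the first failing condition is complementary_slackness -> comp.

comp


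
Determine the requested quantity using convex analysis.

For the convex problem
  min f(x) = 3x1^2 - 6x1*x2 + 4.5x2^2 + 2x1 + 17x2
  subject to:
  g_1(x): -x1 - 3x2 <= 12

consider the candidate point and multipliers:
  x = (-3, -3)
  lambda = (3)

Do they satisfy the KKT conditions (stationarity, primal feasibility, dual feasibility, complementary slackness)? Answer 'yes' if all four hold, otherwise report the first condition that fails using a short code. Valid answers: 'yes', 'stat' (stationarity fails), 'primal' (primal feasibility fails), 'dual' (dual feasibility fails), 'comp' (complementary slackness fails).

Gradient of f: grad f(x) = Q x + c = (2, 8)
Constraint values g_i(x) = a_i^T x - b_i:
  g_1((-3, -3)) = 0
Stationarity residual: grad f(x) + sum_i lambda_i a_i = (-1, -1)
  -> stationarity FAILS
Primal feasibility (all g_i <= 0): OK
Dual feasibility (all lambda_i >= 0): OK
Complementary slackness (lambda_i * g_i(x) = 0 for all i): OK

Verdict: the first failing condition is stationarity -> stat.

stat


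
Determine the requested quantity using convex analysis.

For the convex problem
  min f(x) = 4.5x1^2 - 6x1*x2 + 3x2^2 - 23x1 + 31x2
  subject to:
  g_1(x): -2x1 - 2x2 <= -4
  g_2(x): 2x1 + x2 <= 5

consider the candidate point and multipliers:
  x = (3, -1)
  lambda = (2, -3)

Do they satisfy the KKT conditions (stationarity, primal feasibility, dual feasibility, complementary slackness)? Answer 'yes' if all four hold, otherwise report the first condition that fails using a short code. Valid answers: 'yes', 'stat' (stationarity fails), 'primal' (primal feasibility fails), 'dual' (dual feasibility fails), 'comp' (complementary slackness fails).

Gradient of f: grad f(x) = Q x + c = (10, 7)
Constraint values g_i(x) = a_i^T x - b_i:
  g_1((3, -1)) = 0
  g_2((3, -1)) = 0
Stationarity residual: grad f(x) + sum_i lambda_i a_i = (0, 0)
  -> stationarity OK
Primal feasibility (all g_i <= 0): OK
Dual feasibility (all lambda_i >= 0): FAILS
Complementary slackness (lambda_i * g_i(x) = 0 for all i): OK

Verdict: the first failing condition is dual_feasibility -> dual.

dual


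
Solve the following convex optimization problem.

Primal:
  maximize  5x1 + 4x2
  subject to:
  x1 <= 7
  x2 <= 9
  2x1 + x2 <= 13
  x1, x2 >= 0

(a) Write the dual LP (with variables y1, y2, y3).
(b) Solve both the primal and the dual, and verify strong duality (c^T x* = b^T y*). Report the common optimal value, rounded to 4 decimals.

The standard primal-dual pair for 'max c^T x s.t. A x <= b, x >= 0' is:
  Dual:  min b^T y  s.t.  A^T y >= c,  y >= 0.

So the dual LP is:
  minimize  7y1 + 9y2 + 13y3
  subject to:
    y1 + 2y3 >= 5
    y2 + y3 >= 4
    y1, y2, y3 >= 0

Solving the primal: x* = (2, 9).
  primal value c^T x* = 46.
Solving the dual: y* = (0, 1.5, 2.5).
  dual value b^T y* = 46.
Strong duality: c^T x* = b^T y*. Confirmed.

46


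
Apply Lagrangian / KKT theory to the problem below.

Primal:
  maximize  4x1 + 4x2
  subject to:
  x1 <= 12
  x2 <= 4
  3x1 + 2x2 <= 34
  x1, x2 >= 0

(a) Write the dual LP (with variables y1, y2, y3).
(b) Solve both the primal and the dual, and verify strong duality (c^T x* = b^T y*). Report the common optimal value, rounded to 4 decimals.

The standard primal-dual pair for 'max c^T x s.t. A x <= b, x >= 0' is:
  Dual:  min b^T y  s.t.  A^T y >= c,  y >= 0.

So the dual LP is:
  minimize  12y1 + 4y2 + 34y3
  subject to:
    y1 + 3y3 >= 4
    y2 + 2y3 >= 4
    y1, y2, y3 >= 0

Solving the primal: x* = (8.6667, 4).
  primal value c^T x* = 50.6667.
Solving the dual: y* = (0, 1.3333, 1.3333).
  dual value b^T y* = 50.6667.
Strong duality: c^T x* = b^T y*. Confirmed.

50.6667


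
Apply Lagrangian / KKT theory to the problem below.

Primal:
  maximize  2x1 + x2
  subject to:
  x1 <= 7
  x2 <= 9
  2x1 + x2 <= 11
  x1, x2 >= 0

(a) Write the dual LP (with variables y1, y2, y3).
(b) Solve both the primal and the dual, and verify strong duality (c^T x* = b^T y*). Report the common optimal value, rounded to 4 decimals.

The standard primal-dual pair for 'max c^T x s.t. A x <= b, x >= 0' is:
  Dual:  min b^T y  s.t.  A^T y >= c,  y >= 0.

So the dual LP is:
  minimize  7y1 + 9y2 + 11y3
  subject to:
    y1 + 2y3 >= 2
    y2 + y3 >= 1
    y1, y2, y3 >= 0

Solving the primal: x* = (5.5, 0).
  primal value c^T x* = 11.
Solving the dual: y* = (0, 0, 1).
  dual value b^T y* = 11.
Strong duality: c^T x* = b^T y*. Confirmed.

11


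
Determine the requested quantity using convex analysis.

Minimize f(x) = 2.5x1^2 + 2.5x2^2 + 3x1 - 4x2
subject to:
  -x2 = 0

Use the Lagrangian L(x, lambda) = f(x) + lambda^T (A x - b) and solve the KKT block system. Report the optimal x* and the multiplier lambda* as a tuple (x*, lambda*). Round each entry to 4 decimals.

Form the Lagrangian:
  L(x, lambda) = (1/2) x^T Q x + c^T x + lambda^T (A x - b)
Stationarity (grad_x L = 0): Q x + c + A^T lambda = 0.
Primal feasibility: A x = b.

This gives the KKT block system:
  [ Q   A^T ] [ x     ]   [-c ]
  [ A    0  ] [ lambda ] = [ b ]

Solving the linear system:
  x*      = (-0.6, 0)
  lambda* = (-4)
  f(x*)   = -0.9

x* = (-0.6, 0), lambda* = (-4)


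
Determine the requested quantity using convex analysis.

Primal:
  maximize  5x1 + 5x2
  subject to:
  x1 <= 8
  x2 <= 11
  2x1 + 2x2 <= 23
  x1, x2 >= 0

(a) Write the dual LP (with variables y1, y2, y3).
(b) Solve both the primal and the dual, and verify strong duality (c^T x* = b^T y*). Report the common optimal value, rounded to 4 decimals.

The standard primal-dual pair for 'max c^T x s.t. A x <= b, x >= 0' is:
  Dual:  min b^T y  s.t.  A^T y >= c,  y >= 0.

So the dual LP is:
  minimize  8y1 + 11y2 + 23y3
  subject to:
    y1 + 2y3 >= 5
    y2 + 2y3 >= 5
    y1, y2, y3 >= 0

Solving the primal: x* = (0.5, 11).
  primal value c^T x* = 57.5.
Solving the dual: y* = (0, 0, 2.5).
  dual value b^T y* = 57.5.
Strong duality: c^T x* = b^T y*. Confirmed.

57.5


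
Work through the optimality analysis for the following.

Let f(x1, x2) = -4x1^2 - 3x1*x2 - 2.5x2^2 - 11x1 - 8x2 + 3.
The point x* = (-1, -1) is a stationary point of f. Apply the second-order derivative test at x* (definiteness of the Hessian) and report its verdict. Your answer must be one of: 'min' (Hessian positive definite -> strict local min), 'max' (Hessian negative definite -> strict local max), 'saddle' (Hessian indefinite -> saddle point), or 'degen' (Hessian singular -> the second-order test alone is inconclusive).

Compute the Hessian H = grad^2 f:
  H = [[-8, -3], [-3, -5]]
Verify stationarity: grad f(x*) = H x* + g = (0, 0).
Eigenvalues of H: -9.8541, -3.1459.
Both eigenvalues < 0, so H is negative definite -> x* is a strict local max.

max


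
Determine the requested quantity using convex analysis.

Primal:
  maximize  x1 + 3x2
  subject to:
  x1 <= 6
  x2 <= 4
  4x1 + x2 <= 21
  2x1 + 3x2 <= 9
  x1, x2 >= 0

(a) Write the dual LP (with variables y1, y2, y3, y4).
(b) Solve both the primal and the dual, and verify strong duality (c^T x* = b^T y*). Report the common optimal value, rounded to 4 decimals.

The standard primal-dual pair for 'max c^T x s.t. A x <= b, x >= 0' is:
  Dual:  min b^T y  s.t.  A^T y >= c,  y >= 0.

So the dual LP is:
  minimize  6y1 + 4y2 + 21y3 + 9y4
  subject to:
    y1 + 4y3 + 2y4 >= 1
    y2 + y3 + 3y4 >= 3
    y1, y2, y3, y4 >= 0

Solving the primal: x* = (0, 3).
  primal value c^T x* = 9.
Solving the dual: y* = (0, 0, 0, 1).
  dual value b^T y* = 9.
Strong duality: c^T x* = b^T y*. Confirmed.

9


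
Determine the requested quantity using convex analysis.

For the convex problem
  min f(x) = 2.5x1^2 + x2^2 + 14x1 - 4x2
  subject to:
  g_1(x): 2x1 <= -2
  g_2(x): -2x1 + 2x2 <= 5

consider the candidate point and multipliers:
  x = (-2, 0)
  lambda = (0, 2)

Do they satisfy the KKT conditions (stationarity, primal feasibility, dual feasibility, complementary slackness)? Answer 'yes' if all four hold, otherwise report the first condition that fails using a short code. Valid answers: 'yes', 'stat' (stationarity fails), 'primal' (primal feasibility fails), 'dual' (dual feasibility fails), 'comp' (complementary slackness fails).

Gradient of f: grad f(x) = Q x + c = (4, -4)
Constraint values g_i(x) = a_i^T x - b_i:
  g_1((-2, 0)) = -2
  g_2((-2, 0)) = -1
Stationarity residual: grad f(x) + sum_i lambda_i a_i = (0, 0)
  -> stationarity OK
Primal feasibility (all g_i <= 0): OK
Dual feasibility (all lambda_i >= 0): OK
Complementary slackness (lambda_i * g_i(x) = 0 for all i): FAILS

Verdict: the first failing condition is complementary_slackness -> comp.

comp


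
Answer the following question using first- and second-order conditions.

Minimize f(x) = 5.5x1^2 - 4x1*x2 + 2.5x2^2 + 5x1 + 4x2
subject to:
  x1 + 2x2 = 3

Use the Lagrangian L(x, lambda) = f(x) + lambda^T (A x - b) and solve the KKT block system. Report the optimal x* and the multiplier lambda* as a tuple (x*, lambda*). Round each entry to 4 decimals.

Form the Lagrangian:
  L(x, lambda) = (1/2) x^T Q x + c^T x + lambda^T (A x - b)
Stationarity (grad_x L = 0): Q x + c + A^T lambda = 0.
Primal feasibility: A x = b.

This gives the KKT block system:
  [ Q   A^T ] [ x     ]   [-c ]
  [ A    0  ] [ lambda ] = [ b ]

Solving the linear system:
  x*      = (0.4154, 1.2923)
  lambda* = (-4.4)
  f(x*)   = 10.2231

x* = (0.4154, 1.2923), lambda* = (-4.4)


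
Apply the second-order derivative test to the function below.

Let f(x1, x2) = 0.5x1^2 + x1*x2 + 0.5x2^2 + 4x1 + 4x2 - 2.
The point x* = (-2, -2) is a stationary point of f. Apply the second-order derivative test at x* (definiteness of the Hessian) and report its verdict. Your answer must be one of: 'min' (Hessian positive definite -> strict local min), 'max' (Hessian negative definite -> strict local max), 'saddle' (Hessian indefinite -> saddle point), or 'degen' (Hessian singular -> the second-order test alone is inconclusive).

Compute the Hessian H = grad^2 f:
  H = [[1, 1], [1, 1]]
Verify stationarity: grad f(x*) = H x* + g = (0, 0).
Eigenvalues of H: 0, 2.
H has a zero eigenvalue (singular; positive semidefinite but not definite), so H is neither positive definite, negative definite, nor indefinite. The second-order test alone is inconclusive -> degen.
(Indeed, f is constant along the null direction of H through x*, so x* is not a strict local extremum.)

degen


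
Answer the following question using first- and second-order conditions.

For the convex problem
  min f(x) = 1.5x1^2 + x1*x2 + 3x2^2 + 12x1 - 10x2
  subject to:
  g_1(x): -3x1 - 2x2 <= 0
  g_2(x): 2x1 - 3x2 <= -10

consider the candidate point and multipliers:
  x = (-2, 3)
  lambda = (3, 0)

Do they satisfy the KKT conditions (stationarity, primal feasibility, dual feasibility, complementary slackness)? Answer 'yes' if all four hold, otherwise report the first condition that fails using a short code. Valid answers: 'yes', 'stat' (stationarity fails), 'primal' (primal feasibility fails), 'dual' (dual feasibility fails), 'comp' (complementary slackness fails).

Gradient of f: grad f(x) = Q x + c = (9, 6)
Constraint values g_i(x) = a_i^T x - b_i:
  g_1((-2, 3)) = 0
  g_2((-2, 3)) = -3
Stationarity residual: grad f(x) + sum_i lambda_i a_i = (0, 0)
  -> stationarity OK
Primal feasibility (all g_i <= 0): OK
Dual feasibility (all lambda_i >= 0): OK
Complementary slackness (lambda_i * g_i(x) = 0 for all i): OK

Verdict: yes, KKT holds.

yes


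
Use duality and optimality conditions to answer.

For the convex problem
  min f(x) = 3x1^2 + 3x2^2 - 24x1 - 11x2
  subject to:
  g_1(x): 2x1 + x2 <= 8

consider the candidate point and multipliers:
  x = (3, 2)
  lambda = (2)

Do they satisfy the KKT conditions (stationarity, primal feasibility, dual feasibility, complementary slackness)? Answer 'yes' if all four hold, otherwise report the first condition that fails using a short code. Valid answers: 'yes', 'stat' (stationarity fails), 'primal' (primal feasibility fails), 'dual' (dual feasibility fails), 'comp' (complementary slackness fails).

Gradient of f: grad f(x) = Q x + c = (-6, 1)
Constraint values g_i(x) = a_i^T x - b_i:
  g_1((3, 2)) = 0
Stationarity residual: grad f(x) + sum_i lambda_i a_i = (-2, 3)
  -> stationarity FAILS
Primal feasibility (all g_i <= 0): OK
Dual feasibility (all lambda_i >= 0): OK
Complementary slackness (lambda_i * g_i(x) = 0 for all i): OK

Verdict: the first failing condition is stationarity -> stat.

stat


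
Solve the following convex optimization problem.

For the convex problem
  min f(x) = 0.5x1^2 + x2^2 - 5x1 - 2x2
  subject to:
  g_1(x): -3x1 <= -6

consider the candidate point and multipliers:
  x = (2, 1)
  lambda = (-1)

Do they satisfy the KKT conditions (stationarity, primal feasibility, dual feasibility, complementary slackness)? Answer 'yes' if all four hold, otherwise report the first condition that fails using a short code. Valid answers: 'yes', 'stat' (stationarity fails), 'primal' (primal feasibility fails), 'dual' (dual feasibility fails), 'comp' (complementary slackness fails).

Gradient of f: grad f(x) = Q x + c = (-3, 0)
Constraint values g_i(x) = a_i^T x - b_i:
  g_1((2, 1)) = 0
Stationarity residual: grad f(x) + sum_i lambda_i a_i = (0, 0)
  -> stationarity OK
Primal feasibility (all g_i <= 0): OK
Dual feasibility (all lambda_i >= 0): FAILS
Complementary slackness (lambda_i * g_i(x) = 0 for all i): OK

Verdict: the first failing condition is dual_feasibility -> dual.

dual


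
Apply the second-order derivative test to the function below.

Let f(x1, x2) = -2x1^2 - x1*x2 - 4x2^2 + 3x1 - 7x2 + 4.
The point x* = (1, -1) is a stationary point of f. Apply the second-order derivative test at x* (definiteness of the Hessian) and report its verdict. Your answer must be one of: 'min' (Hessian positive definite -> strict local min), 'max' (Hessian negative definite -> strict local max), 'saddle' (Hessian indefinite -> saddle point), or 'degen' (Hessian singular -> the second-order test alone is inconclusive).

Compute the Hessian H = grad^2 f:
  H = [[-4, -1], [-1, -8]]
Verify stationarity: grad f(x*) = H x* + g = (0, 0).
Eigenvalues of H: -8.2361, -3.7639.
Both eigenvalues < 0, so H is negative definite -> x* is a strict local max.

max


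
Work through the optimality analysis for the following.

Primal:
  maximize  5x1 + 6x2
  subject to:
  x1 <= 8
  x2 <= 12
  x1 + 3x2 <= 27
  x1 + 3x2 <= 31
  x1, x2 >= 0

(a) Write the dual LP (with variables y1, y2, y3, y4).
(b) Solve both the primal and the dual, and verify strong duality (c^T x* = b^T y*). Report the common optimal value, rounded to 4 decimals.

The standard primal-dual pair for 'max c^T x s.t. A x <= b, x >= 0' is:
  Dual:  min b^T y  s.t.  A^T y >= c,  y >= 0.

So the dual LP is:
  minimize  8y1 + 12y2 + 27y3 + 31y4
  subject to:
    y1 + y3 + y4 >= 5
    y2 + 3y3 + 3y4 >= 6
    y1, y2, y3, y4 >= 0

Solving the primal: x* = (8, 6.3333).
  primal value c^T x* = 78.
Solving the dual: y* = (3, 0, 2, 0).
  dual value b^T y* = 78.
Strong duality: c^T x* = b^T y*. Confirmed.

78


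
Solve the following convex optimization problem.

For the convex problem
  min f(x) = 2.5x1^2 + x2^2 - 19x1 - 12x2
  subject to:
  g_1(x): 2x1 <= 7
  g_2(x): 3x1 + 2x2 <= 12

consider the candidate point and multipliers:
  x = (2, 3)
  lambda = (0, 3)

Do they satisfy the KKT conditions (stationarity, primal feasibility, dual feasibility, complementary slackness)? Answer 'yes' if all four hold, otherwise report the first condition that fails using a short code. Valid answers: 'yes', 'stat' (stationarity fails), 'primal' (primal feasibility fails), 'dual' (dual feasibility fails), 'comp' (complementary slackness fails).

Gradient of f: grad f(x) = Q x + c = (-9, -6)
Constraint values g_i(x) = a_i^T x - b_i:
  g_1((2, 3)) = -3
  g_2((2, 3)) = 0
Stationarity residual: grad f(x) + sum_i lambda_i a_i = (0, 0)
  -> stationarity OK
Primal feasibility (all g_i <= 0): OK
Dual feasibility (all lambda_i >= 0): OK
Complementary slackness (lambda_i * g_i(x) = 0 for all i): OK

Verdict: yes, KKT holds.

yes


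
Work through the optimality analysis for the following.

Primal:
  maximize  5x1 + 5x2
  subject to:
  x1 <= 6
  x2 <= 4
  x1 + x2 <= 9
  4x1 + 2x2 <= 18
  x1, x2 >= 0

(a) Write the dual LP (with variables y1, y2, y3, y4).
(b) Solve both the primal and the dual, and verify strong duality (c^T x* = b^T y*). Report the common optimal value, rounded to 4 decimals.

The standard primal-dual pair for 'max c^T x s.t. A x <= b, x >= 0' is:
  Dual:  min b^T y  s.t.  A^T y >= c,  y >= 0.

So the dual LP is:
  minimize  6y1 + 4y2 + 9y3 + 18y4
  subject to:
    y1 + y3 + 4y4 >= 5
    y2 + y3 + 2y4 >= 5
    y1, y2, y3, y4 >= 0

Solving the primal: x* = (2.5, 4).
  primal value c^T x* = 32.5.
Solving the dual: y* = (0, 2.5, 0, 1.25).
  dual value b^T y* = 32.5.
Strong duality: c^T x* = b^T y*. Confirmed.

32.5


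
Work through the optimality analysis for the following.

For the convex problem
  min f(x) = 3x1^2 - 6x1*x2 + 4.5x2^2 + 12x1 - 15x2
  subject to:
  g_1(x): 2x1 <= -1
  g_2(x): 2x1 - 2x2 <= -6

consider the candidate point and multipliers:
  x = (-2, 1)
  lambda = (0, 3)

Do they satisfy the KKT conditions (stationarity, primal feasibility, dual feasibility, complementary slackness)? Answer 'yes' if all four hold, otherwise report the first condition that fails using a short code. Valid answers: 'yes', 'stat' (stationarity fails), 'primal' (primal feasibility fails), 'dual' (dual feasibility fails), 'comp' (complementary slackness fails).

Gradient of f: grad f(x) = Q x + c = (-6, 6)
Constraint values g_i(x) = a_i^T x - b_i:
  g_1((-2, 1)) = -3
  g_2((-2, 1)) = 0
Stationarity residual: grad f(x) + sum_i lambda_i a_i = (0, 0)
  -> stationarity OK
Primal feasibility (all g_i <= 0): OK
Dual feasibility (all lambda_i >= 0): OK
Complementary slackness (lambda_i * g_i(x) = 0 for all i): OK

Verdict: yes, KKT holds.

yes


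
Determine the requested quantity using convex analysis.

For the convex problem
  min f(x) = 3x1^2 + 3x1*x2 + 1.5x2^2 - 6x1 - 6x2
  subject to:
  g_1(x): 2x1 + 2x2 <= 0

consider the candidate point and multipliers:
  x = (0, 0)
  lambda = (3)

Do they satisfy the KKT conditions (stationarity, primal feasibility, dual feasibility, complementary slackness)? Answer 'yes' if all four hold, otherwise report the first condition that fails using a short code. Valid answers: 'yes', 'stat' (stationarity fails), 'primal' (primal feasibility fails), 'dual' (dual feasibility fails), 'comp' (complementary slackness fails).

Gradient of f: grad f(x) = Q x + c = (-6, -6)
Constraint values g_i(x) = a_i^T x - b_i:
  g_1((0, 0)) = 0
Stationarity residual: grad f(x) + sum_i lambda_i a_i = (0, 0)
  -> stationarity OK
Primal feasibility (all g_i <= 0): OK
Dual feasibility (all lambda_i >= 0): OK
Complementary slackness (lambda_i * g_i(x) = 0 for all i): OK

Verdict: yes, KKT holds.

yes


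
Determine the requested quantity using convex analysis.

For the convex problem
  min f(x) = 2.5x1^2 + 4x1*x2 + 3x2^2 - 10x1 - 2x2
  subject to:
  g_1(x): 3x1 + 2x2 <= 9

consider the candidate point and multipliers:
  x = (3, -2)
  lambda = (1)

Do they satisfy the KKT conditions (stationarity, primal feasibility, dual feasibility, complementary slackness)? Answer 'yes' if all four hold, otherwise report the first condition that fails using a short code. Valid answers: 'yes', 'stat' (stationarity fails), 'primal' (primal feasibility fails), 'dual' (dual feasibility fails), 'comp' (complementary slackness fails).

Gradient of f: grad f(x) = Q x + c = (-3, -2)
Constraint values g_i(x) = a_i^T x - b_i:
  g_1((3, -2)) = -4
Stationarity residual: grad f(x) + sum_i lambda_i a_i = (0, 0)
  -> stationarity OK
Primal feasibility (all g_i <= 0): OK
Dual feasibility (all lambda_i >= 0): OK
Complementary slackness (lambda_i * g_i(x) = 0 for all i): FAILS

Verdict: the first failing condition is complementary_slackness -> comp.

comp


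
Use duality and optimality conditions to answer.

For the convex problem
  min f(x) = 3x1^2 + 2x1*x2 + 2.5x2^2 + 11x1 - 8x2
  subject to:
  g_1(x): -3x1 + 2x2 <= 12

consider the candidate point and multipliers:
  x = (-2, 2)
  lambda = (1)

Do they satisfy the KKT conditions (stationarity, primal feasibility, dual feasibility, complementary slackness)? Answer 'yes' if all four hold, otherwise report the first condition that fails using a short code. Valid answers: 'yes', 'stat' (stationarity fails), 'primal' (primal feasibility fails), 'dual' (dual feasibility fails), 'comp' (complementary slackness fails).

Gradient of f: grad f(x) = Q x + c = (3, -2)
Constraint values g_i(x) = a_i^T x - b_i:
  g_1((-2, 2)) = -2
Stationarity residual: grad f(x) + sum_i lambda_i a_i = (0, 0)
  -> stationarity OK
Primal feasibility (all g_i <= 0): OK
Dual feasibility (all lambda_i >= 0): OK
Complementary slackness (lambda_i * g_i(x) = 0 for all i): FAILS

Verdict: the first failing condition is complementary_slackness -> comp.

comp


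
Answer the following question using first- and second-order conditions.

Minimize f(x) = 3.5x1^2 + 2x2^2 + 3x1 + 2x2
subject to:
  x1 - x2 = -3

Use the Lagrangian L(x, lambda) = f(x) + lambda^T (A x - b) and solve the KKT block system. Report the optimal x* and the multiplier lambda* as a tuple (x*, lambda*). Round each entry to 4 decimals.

Form the Lagrangian:
  L(x, lambda) = (1/2) x^T Q x + c^T x + lambda^T (A x - b)
Stationarity (grad_x L = 0): Q x + c + A^T lambda = 0.
Primal feasibility: A x = b.

This gives the KKT block system:
  [ Q   A^T ] [ x     ]   [-c ]
  [ A    0  ] [ lambda ] = [ b ]

Solving the linear system:
  x*      = (-1.5455, 1.4545)
  lambda* = (7.8182)
  f(x*)   = 10.8636

x* = (-1.5455, 1.4545), lambda* = (7.8182)


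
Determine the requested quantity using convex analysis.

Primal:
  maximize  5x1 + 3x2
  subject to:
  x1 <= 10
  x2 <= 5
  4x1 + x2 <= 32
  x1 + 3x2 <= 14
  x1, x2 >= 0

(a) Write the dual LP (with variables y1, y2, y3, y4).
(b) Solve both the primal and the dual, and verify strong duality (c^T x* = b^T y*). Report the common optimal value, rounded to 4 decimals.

The standard primal-dual pair for 'max c^T x s.t. A x <= b, x >= 0' is:
  Dual:  min b^T y  s.t.  A^T y >= c,  y >= 0.

So the dual LP is:
  minimize  10y1 + 5y2 + 32y3 + 14y4
  subject to:
    y1 + 4y3 + y4 >= 5
    y2 + y3 + 3y4 >= 3
    y1, y2, y3, y4 >= 0

Solving the primal: x* = (7.4545, 2.1818).
  primal value c^T x* = 43.8182.
Solving the dual: y* = (0, 0, 1.0909, 0.6364).
  dual value b^T y* = 43.8182.
Strong duality: c^T x* = b^T y*. Confirmed.

43.8182


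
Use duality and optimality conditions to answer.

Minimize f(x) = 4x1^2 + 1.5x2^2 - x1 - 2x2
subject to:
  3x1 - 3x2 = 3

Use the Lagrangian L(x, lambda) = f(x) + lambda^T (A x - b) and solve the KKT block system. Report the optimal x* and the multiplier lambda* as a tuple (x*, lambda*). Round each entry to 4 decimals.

Form the Lagrangian:
  L(x, lambda) = (1/2) x^T Q x + c^T x + lambda^T (A x - b)
Stationarity (grad_x L = 0): Q x + c + A^T lambda = 0.
Primal feasibility: A x = b.

This gives the KKT block system:
  [ Q   A^T ] [ x     ]   [-c ]
  [ A    0  ] [ lambda ] = [ b ]

Solving the linear system:
  x*      = (0.5455, -0.4545)
  lambda* = (-1.1212)
  f(x*)   = 1.8636

x* = (0.5455, -0.4545), lambda* = (-1.1212)


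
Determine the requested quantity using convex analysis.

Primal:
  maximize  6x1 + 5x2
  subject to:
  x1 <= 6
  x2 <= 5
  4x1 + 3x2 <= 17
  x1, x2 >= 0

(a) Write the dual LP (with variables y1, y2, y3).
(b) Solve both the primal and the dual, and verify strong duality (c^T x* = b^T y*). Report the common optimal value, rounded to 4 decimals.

The standard primal-dual pair for 'max c^T x s.t. A x <= b, x >= 0' is:
  Dual:  min b^T y  s.t.  A^T y >= c,  y >= 0.

So the dual LP is:
  minimize  6y1 + 5y2 + 17y3
  subject to:
    y1 + 4y3 >= 6
    y2 + 3y3 >= 5
    y1, y2, y3 >= 0

Solving the primal: x* = (0.5, 5).
  primal value c^T x* = 28.
Solving the dual: y* = (0, 0.5, 1.5).
  dual value b^T y* = 28.
Strong duality: c^T x* = b^T y*. Confirmed.

28


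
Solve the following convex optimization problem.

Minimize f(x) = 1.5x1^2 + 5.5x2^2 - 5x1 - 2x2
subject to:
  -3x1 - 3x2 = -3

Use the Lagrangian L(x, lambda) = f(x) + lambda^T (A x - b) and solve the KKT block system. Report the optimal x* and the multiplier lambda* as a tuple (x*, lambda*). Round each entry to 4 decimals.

Form the Lagrangian:
  L(x, lambda) = (1/2) x^T Q x + c^T x + lambda^T (A x - b)
Stationarity (grad_x L = 0): Q x + c + A^T lambda = 0.
Primal feasibility: A x = b.

This gives the KKT block system:
  [ Q   A^T ] [ x     ]   [-c ]
  [ A    0  ] [ lambda ] = [ b ]

Solving the linear system:
  x*      = (1, 0)
  lambda* = (-0.6667)
  f(x*)   = -3.5

x* = (1, 0), lambda* = (-0.6667)


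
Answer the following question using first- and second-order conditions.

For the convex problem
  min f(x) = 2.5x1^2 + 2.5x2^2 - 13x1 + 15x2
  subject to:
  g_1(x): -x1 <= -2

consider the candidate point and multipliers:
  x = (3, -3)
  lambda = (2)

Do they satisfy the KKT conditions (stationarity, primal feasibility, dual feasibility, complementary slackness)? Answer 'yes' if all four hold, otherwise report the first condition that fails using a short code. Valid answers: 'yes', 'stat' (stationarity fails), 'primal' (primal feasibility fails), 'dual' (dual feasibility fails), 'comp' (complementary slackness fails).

Gradient of f: grad f(x) = Q x + c = (2, 0)
Constraint values g_i(x) = a_i^T x - b_i:
  g_1((3, -3)) = -1
Stationarity residual: grad f(x) + sum_i lambda_i a_i = (0, 0)
  -> stationarity OK
Primal feasibility (all g_i <= 0): OK
Dual feasibility (all lambda_i >= 0): OK
Complementary slackness (lambda_i * g_i(x) = 0 for all i): FAILS

Verdict: the first failing condition is complementary_slackness -> comp.

comp


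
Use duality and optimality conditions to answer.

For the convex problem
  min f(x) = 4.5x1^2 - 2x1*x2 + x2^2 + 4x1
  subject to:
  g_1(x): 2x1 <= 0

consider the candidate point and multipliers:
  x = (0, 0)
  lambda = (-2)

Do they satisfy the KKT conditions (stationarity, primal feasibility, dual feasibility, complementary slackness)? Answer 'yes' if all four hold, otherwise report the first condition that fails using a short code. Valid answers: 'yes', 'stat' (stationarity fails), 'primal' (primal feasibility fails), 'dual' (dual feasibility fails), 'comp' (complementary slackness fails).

Gradient of f: grad f(x) = Q x + c = (4, 0)
Constraint values g_i(x) = a_i^T x - b_i:
  g_1((0, 0)) = 0
Stationarity residual: grad f(x) + sum_i lambda_i a_i = (0, 0)
  -> stationarity OK
Primal feasibility (all g_i <= 0): OK
Dual feasibility (all lambda_i >= 0): FAILS
Complementary slackness (lambda_i * g_i(x) = 0 for all i): OK

Verdict: the first failing condition is dual_feasibility -> dual.

dual


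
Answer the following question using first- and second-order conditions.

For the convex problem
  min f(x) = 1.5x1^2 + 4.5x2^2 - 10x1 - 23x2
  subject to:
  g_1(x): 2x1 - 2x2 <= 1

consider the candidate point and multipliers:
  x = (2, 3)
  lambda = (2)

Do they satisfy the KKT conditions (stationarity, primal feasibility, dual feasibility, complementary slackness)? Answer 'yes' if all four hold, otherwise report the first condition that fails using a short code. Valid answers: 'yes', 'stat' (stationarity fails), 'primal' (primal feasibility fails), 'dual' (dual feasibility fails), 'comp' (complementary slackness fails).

Gradient of f: grad f(x) = Q x + c = (-4, 4)
Constraint values g_i(x) = a_i^T x - b_i:
  g_1((2, 3)) = -3
Stationarity residual: grad f(x) + sum_i lambda_i a_i = (0, 0)
  -> stationarity OK
Primal feasibility (all g_i <= 0): OK
Dual feasibility (all lambda_i >= 0): OK
Complementary slackness (lambda_i * g_i(x) = 0 for all i): FAILS

Verdict: the first failing condition is complementary_slackness -> comp.

comp


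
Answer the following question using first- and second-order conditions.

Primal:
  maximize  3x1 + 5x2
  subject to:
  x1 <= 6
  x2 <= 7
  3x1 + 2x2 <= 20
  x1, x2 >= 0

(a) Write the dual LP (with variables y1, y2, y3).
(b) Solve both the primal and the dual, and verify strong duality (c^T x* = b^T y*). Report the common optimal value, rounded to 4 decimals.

The standard primal-dual pair for 'max c^T x s.t. A x <= b, x >= 0' is:
  Dual:  min b^T y  s.t.  A^T y >= c,  y >= 0.

So the dual LP is:
  minimize  6y1 + 7y2 + 20y3
  subject to:
    y1 + 3y3 >= 3
    y2 + 2y3 >= 5
    y1, y2, y3 >= 0

Solving the primal: x* = (2, 7).
  primal value c^T x* = 41.
Solving the dual: y* = (0, 3, 1).
  dual value b^T y* = 41.
Strong duality: c^T x* = b^T y*. Confirmed.

41


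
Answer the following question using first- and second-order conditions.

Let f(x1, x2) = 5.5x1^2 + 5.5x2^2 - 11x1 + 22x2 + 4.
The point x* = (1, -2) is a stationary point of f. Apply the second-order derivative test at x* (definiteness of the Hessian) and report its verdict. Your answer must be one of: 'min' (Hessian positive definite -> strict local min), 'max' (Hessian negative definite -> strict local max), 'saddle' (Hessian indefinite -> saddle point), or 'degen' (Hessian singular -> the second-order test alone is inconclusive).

Compute the Hessian H = grad^2 f:
  H = [[11, 0], [0, 11]]
Verify stationarity: grad f(x*) = H x* + g = (0, 0).
Eigenvalues of H: 11, 11.
Both eigenvalues > 0, so H is positive definite -> x* is a strict local min.

min


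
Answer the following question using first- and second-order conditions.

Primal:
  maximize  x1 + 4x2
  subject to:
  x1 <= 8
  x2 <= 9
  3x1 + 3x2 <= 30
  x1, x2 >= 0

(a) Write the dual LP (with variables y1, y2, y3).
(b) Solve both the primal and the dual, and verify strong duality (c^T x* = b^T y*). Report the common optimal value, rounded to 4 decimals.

The standard primal-dual pair for 'max c^T x s.t. A x <= b, x >= 0' is:
  Dual:  min b^T y  s.t.  A^T y >= c,  y >= 0.

So the dual LP is:
  minimize  8y1 + 9y2 + 30y3
  subject to:
    y1 + 3y3 >= 1
    y2 + 3y3 >= 4
    y1, y2, y3 >= 0

Solving the primal: x* = (1, 9).
  primal value c^T x* = 37.
Solving the dual: y* = (0, 3, 0.3333).
  dual value b^T y* = 37.
Strong duality: c^T x* = b^T y*. Confirmed.

37


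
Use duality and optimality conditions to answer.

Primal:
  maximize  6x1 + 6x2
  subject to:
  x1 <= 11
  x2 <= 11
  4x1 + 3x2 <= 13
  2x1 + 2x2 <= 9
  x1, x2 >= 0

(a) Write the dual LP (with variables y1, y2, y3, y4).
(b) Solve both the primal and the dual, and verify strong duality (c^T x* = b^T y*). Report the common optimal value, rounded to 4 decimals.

The standard primal-dual pair for 'max c^T x s.t. A x <= b, x >= 0' is:
  Dual:  min b^T y  s.t.  A^T y >= c,  y >= 0.

So the dual LP is:
  minimize  11y1 + 11y2 + 13y3 + 9y4
  subject to:
    y1 + 4y3 + 2y4 >= 6
    y2 + 3y3 + 2y4 >= 6
    y1, y2, y3, y4 >= 0

Solving the primal: x* = (0, 4.3333).
  primal value c^T x* = 26.
Solving the dual: y* = (0, 0, 2, 0).
  dual value b^T y* = 26.
Strong duality: c^T x* = b^T y*. Confirmed.

26


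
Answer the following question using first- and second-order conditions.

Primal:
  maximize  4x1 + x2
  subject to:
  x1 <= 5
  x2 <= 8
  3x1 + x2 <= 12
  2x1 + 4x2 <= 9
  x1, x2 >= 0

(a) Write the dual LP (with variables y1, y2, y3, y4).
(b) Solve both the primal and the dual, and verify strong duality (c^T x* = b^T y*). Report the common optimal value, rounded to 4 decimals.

The standard primal-dual pair for 'max c^T x s.t. A x <= b, x >= 0' is:
  Dual:  min b^T y  s.t.  A^T y >= c,  y >= 0.

So the dual LP is:
  minimize  5y1 + 8y2 + 12y3 + 9y4
  subject to:
    y1 + 3y3 + 2y4 >= 4
    y2 + y3 + 4y4 >= 1
    y1, y2, y3, y4 >= 0

Solving the primal: x* = (4, 0).
  primal value c^T x* = 16.
Solving the dual: y* = (0, 0, 1.3333, 0).
  dual value b^T y* = 16.
Strong duality: c^T x* = b^T y*. Confirmed.

16


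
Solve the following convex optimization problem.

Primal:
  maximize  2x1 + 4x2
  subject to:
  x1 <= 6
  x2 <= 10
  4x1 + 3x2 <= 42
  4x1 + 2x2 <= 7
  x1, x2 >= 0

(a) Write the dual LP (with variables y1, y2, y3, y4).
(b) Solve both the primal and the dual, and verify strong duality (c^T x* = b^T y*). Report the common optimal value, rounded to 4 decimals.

The standard primal-dual pair for 'max c^T x s.t. A x <= b, x >= 0' is:
  Dual:  min b^T y  s.t.  A^T y >= c,  y >= 0.

So the dual LP is:
  minimize  6y1 + 10y2 + 42y3 + 7y4
  subject to:
    y1 + 4y3 + 4y4 >= 2
    y2 + 3y3 + 2y4 >= 4
    y1, y2, y3, y4 >= 0

Solving the primal: x* = (0, 3.5).
  primal value c^T x* = 14.
Solving the dual: y* = (0, 0, 0, 2).
  dual value b^T y* = 14.
Strong duality: c^T x* = b^T y*. Confirmed.

14


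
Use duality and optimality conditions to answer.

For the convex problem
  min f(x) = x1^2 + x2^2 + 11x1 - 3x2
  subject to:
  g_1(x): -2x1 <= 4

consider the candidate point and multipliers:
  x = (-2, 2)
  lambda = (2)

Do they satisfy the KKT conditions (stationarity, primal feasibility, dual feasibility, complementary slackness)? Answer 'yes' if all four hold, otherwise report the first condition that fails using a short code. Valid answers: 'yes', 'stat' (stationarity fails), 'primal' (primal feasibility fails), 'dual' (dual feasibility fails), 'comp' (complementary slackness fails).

Gradient of f: grad f(x) = Q x + c = (7, 1)
Constraint values g_i(x) = a_i^T x - b_i:
  g_1((-2, 2)) = 0
Stationarity residual: grad f(x) + sum_i lambda_i a_i = (3, 1)
  -> stationarity FAILS
Primal feasibility (all g_i <= 0): OK
Dual feasibility (all lambda_i >= 0): OK
Complementary slackness (lambda_i * g_i(x) = 0 for all i): OK

Verdict: the first failing condition is stationarity -> stat.

stat


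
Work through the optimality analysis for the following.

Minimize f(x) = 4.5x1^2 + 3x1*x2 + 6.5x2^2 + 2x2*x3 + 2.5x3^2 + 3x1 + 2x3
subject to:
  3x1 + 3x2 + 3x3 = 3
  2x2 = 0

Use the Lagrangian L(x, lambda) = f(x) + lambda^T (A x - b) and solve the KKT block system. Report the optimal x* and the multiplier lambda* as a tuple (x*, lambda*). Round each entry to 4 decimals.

Form the Lagrangian:
  L(x, lambda) = (1/2) x^T Q x + c^T x + lambda^T (A x - b)
Stationarity (grad_x L = 0): Q x + c + A^T lambda = 0.
Primal feasibility: A x = b.

This gives the KKT block system:
  [ Q   A^T ] [ x     ]   [-c ]
  [ A    0  ] [ lambda ] = [ b ]

Solving the linear system:
  x*      = (0.2857, 0, 0.7143)
  lambda* = (-1.8571, 1.6429)
  f(x*)   = 3.9286

x* = (0.2857, 0, 0.7143), lambda* = (-1.8571, 1.6429)


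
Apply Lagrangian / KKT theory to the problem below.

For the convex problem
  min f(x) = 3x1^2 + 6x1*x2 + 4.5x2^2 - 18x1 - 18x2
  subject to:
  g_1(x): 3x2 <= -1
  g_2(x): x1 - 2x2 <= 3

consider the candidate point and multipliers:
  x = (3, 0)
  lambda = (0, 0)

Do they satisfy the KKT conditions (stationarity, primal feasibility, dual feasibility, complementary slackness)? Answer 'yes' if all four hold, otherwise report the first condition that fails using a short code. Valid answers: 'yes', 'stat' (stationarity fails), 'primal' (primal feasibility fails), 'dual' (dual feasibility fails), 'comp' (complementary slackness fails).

Gradient of f: grad f(x) = Q x + c = (0, 0)
Constraint values g_i(x) = a_i^T x - b_i:
  g_1((3, 0)) = 1
  g_2((3, 0)) = 0
Stationarity residual: grad f(x) + sum_i lambda_i a_i = (0, 0)
  -> stationarity OK
Primal feasibility (all g_i <= 0): FAILS
Dual feasibility (all lambda_i >= 0): OK
Complementary slackness (lambda_i * g_i(x) = 0 for all i): OK

Verdict: the first failing condition is primal_feasibility -> primal.

primal
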